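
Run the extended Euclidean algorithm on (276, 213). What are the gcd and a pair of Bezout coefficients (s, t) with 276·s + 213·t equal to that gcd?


Euclidean algorithm on (276, 213) — divide until remainder is 0:
  276 = 1 · 213 + 63
  213 = 3 · 63 + 24
  63 = 2 · 24 + 15
  24 = 1 · 15 + 9
  15 = 1 · 9 + 6
  9 = 1 · 6 + 3
  6 = 2 · 3 + 0
gcd(276, 213) = 3.
Track Bezout coefficients alongside the remainders: start with r₀ = 276 = a·1 + b·0 (s = 1, t = 0) and r₁ = 213 = a·0 + b·1 (s = 0, t = 1); each new remainder r_{k+1} = r_{k-1} − q_k·r_k inherits s_{k+1} = s_{k-1} − q_k·s_k, t_{k+1} = t_{k-1} − q_k·t_k, so r_k = a·s_k + b·t_k at every step:
  q = 1: r = 63, s = 1 − 1·0 = 1, t = 0 − 1·1 = -1  (check: 276·1 + 213·(-1) = 63)
  q = 3: r = 24, s = 0 − 3·1 = -3, t = 1 − 3·(-1) = 4  (check: 276·(-3) + 213·4 = 24)
  q = 2: r = 15, s = 1 − 2·(-3) = 7, t = -1 − 2·4 = -9  (check: 276·7 + 213·(-9) = 15)
  q = 1: r = 9, s = -3 − 1·7 = -10, t = 4 − 1·(-9) = 13  (check: 276·(-10) + 213·13 = 9)
  q = 1: r = 6, s = 7 − 1·(-10) = 17, t = -9 − 1·13 = -22  (check: 276·17 + 213·(-22) = 6)
  q = 1: r = 3, s = -10 − 1·17 = -27, t = 13 − 1·(-22) = 35  (check: 276·(-27) + 213·35 = 3)
The row with r = 3 (the gcd) gives the Bezout coefficients s = -27, t = 35.
Result: 276 · (-27) + 213 · (35) = 3.

gcd(276, 213) = 3; s = -27, t = 35 (check: 276·(-27) + 213·35 = 3).


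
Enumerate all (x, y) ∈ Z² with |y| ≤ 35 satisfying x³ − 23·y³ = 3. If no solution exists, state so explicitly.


The equation is x³ - 23y³ = 3. For fixed y, x³ = 23·y³ + 3, so a solution requires the RHS to be a perfect cube.
Strategy: iterate y from -35 to 35, compute RHS = 23·y³ + 3, and check whether it is a (positive or negative) perfect cube.
Check small values of y:
  y = 0: RHS = 3 is not a perfect cube.
  y = 1: RHS = 26 is not a perfect cube.
  y = -1: RHS = -20 is not a perfect cube.
  y = 2: RHS = 187 is not a perfect cube.
  y = -2: RHS = -181 is not a perfect cube.
  y = 3: RHS = 624 is not a perfect cube.
  y = -3: RHS = -618 is not a perfect cube.
Continuing the search up to |y| = 35 finds no solutions either.
No (x, y) in the scanned range satisfies the equation.

No integer solutions with |y| ≤ 35.


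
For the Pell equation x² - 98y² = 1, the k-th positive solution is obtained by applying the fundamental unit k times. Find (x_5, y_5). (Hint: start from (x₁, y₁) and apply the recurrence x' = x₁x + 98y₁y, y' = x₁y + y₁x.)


Step 1: Find the fundamental solution (x₁, y₁) of x² - 98y² = 1.
  Expand √98 as a continued fraction. a₀ = ⌊√98⌋ = 9; iterate m_{k+1} = d_k·a_k − m_k, d_{k+1} = (98 − m_{k+1}²)/d_k, a_{k+1} = ⌊(a₀ + m_{k+1})/d_{k+1}⌋ (starting m₀ = 0, d₀ = 1), with convergents p_k = a_k·p_{k-1} + p_{k-2}, q_k = a_k·q_{k-1} + q_{k-2} (p₋₁ = 1, q₋₁ = 0):
  k = 0: a₀ = 9; p₀/q₀ = 9/1; p₀² − 98·q₀² = 81 − 98 = -17.
  k = 1: m = 9, d = 17, a = ⌊(9 + 9)/17⌋ = 1; p/q = (1·9 + 1)/(1·1 + 0) = 10/1; p² − 98·q² = 100 − 98 = 2.
  k = 2: m = 8, d = 2, a = ⌊(9 + 8)/2⌋ = 8; p/q = (8·10 + 9)/(8·1 + 1) = 89/9; p² − 98·q² = 7921 − 7938 = -17.
  k = 3: m = 8, d = 17, a = ⌊(9 + 8)/17⌋ = 1; p/q = (1·89 + 10)/(1·9 + 1) = 99/10; p² − 98·q² = 9801 − 9800 = 1.
  The first convergent with p² − 98·q² = 1 gives the fundamental solution (x₁, y₁) = (99, 10).
Step 2: Apply the recurrence (x_{n+1}, y_{n+1}) = (x₁x_n + 98y₁y_n, x₁y_n + y₁x_n) repeatedly.
  From (x_1, y_1) = (99, 10): x_2 = 99·99 + 98·10·10 = 19601; y_2 = 99·10 + 10·99 = 1980.
  From (x_2, y_2) = (19601, 1980): x_3 = 99·19601 + 98·10·1980 = 3880899; y_3 = 99·1980 + 10·19601 = 392030.
  From (x_3, y_3) = (3880899, 392030): x_4 = 99·3880899 + 98·10·392030 = 768398401; y_4 = 99·392030 + 10·3880899 = 77619960.
  From (x_4, y_4) = (768398401, 77619960): x_5 = 99·768398401 + 98·10·77619960 = 152139002499; y_5 = 99·77619960 + 10·768398401 = 15368360050.
Step 3: Verify x_5² - 98·y_5² = 23146276081390728245001 - 23146276081390728245000 = 1 (should be 1). ✓

(x_1, y_1) = (99, 10); (x_5, y_5) = (152139002499, 15368360050).


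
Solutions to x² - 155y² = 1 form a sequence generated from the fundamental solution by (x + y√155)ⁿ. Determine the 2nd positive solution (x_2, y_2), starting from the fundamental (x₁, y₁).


Step 1: Find the fundamental solution (x₁, y₁) of x² - 155y² = 1.
  Expand √155 as a continued fraction. a₀ = ⌊√155⌋ = 12; iterate m_{k+1} = d_k·a_k − m_k, d_{k+1} = (155 − m_{k+1}²)/d_k, a_{k+1} = ⌊(a₀ + m_{k+1})/d_{k+1}⌋ (starting m₀ = 0, d₀ = 1), with convergents p_k = a_k·p_{k-1} + p_{k-2}, q_k = a_k·q_{k-1} + q_{k-2} (p₋₁ = 1, q₋₁ = 0):
  k = 0: a₀ = 12; p₀/q₀ = 12/1; p₀² − 155·q₀² = 144 − 155 = -11.
  k = 1: m = 12, d = 11, a = ⌊(12 + 12)/11⌋ = 2; p/q = (2·12 + 1)/(2·1 + 0) = 25/2; p² − 155·q² = 625 − 620 = 5.
  k = 2: m = 10, d = 5, a = ⌊(12 + 10)/5⌋ = 4; p/q = (4·25 + 12)/(4·2 + 1) = 112/9; p² − 155·q² = 12544 − 12555 = -11.
  k = 3: m = 10, d = 11, a = ⌊(12 + 10)/11⌋ = 2; p/q = (2·112 + 25)/(2·9 + 2) = 249/20; p² − 155·q² = 62001 − 62000 = 1.
  The first convergent with p² − 155·q² = 1 gives the fundamental solution (x₁, y₁) = (249, 20).
Step 2: Apply the recurrence (x_{n+1}, y_{n+1}) = (x₁x_n + 155y₁y_n, x₁y_n + y₁x_n) repeatedly.
  From (x_1, y_1) = (249, 20): x_2 = 249·249 + 155·20·20 = 124001; y_2 = 249·20 + 20·249 = 9960.
Step 3: Verify x_2² - 155·y_2² = 15376248001 - 15376248000 = 1 (should be 1). ✓

(x_1, y_1) = (249, 20); (x_2, y_2) = (124001, 9960).


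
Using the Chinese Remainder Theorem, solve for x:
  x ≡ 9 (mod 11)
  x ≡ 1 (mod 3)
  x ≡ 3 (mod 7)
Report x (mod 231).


Moduli 11, 3, 7 are pairwise coprime; by CRT there is a unique solution modulo M = 11 · 3 · 7 = 231.
Solve pairwise, accumulating the modulus:
  Start with x ≡ 9 (mod 11).
  Combine with x ≡ 1 (mod 3): since gcd(11, 3) = 1, we get a unique residue mod 33.
    Write x = 9 + 11·t and substitute into x ≡ 1 (mod 3): 11·t ≡ 1 − 9 = -8 (mod 3).
    Reduce coefficients mod 3: 2·t ≡ 1 (mod 3).
    The inverse of 2 mod 3 is 2 (since 2·2 = 4 = 1·3 + 1), so t ≡ 2·1 = 2 ≡ 2 (mod 3).
    Then x = 9 + 11·2 = 31, valid modulo lcm(11, 3) = 33: x ≡ 31 (mod 33).
  Combine with x ≡ 3 (mod 7): since gcd(33, 7) = 1, we get a unique residue mod 231.
    Write x = 31 + 33·t and substitute into x ≡ 3 (mod 7): 33·t ≡ 3 − 31 = -28 (mod 7).
    Reduce coefficients mod 7: 5·t ≡ 0 (mod 7).
    The inverse of 5 mod 7 is 3 (since 5·3 = 15 = 2·7 + 1), so t ≡ 3·0 = 0 ≡ 0 (mod 7).
    Then x = 31 + 33·0 = 31, valid modulo lcm(33, 7) = 231: x ≡ 31 (mod 231).
Verify: 31 mod 11 = 9 ✓, 31 mod 3 = 1 ✓, 31 mod 7 = 3 ✓.

x ≡ 31 (mod 231).


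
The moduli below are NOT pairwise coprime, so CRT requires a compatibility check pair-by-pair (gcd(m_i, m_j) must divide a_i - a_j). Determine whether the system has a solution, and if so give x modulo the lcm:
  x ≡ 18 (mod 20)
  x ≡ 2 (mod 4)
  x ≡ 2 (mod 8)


Moduli 20, 4, 8 are not pairwise coprime, so CRT works modulo lcm(m_i) when all pairwise compatibility conditions hold.
Pairwise compatibility: gcd(m_i, m_j) must divide a_i - a_j for every pair.
Merge one congruence at a time:
  Start: x ≡ 18 (mod 20).
  Combine with x ≡ 2 (mod 4): gcd(20, 4) = 4; 2 - 18 = -16, which IS divisible by 4, so compatible.
    Write x = 18 + 20·t and substitute into x ≡ 2 (mod 4): 20·t ≡ 2 − 18 = -16 (mod 4).
    Divide the congruence (and modulus) by g = 4: 5·t ≡ -4 (mod 1).
    Modulo 1 every t works; take t = 0.
    Then x = 18 + 20·0 = 18, valid modulo lcm(20, 4) = 20: x ≡ 18 (mod 20).
  Combine with x ≡ 2 (mod 8): gcd(20, 8) = 4; 2 - 18 = -16, which IS divisible by 4, so compatible.
    Write x = 18 + 20·t and substitute into x ≡ 2 (mod 8): 20·t ≡ 2 − 18 = -16 (mod 8).
    Divide the congruence (and modulus) by g = 4: 5·t ≡ -4 (mod 2).
    Reduce coefficients mod 2: 1·t ≡ 0 (mod 2).
    So t ≡ 0 (mod 2).
    Then x = 18 + 20·0 = 18, valid modulo lcm(20, 8) = 40: x ≡ 18 (mod 40).
Verify: 18 mod 20 = 18, 18 mod 4 = 2, 18 mod 8 = 2.

x ≡ 18 (mod 40).


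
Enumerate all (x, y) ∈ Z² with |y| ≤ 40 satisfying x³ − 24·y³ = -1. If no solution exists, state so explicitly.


The equation is x³ - 24y³ = -1. For fixed y, x³ = 24·y³ − 1, so a solution requires the RHS to be a perfect cube.
Strategy: iterate y from -40 to 40, compute RHS = 24·y³ − 1, and check whether it is a (positive or negative) perfect cube.
Check small values of y:
  y = 0: RHS = -1 = (-1)³ ⇒ x = -1 works.
  y = 1: RHS = 23 is not a perfect cube.
  y = -1: RHS = -25 is not a perfect cube.
  y = 2: RHS = 191 is not a perfect cube.
  y = -2: RHS = -193 is not a perfect cube.
  y = 3: RHS = 647 is not a perfect cube.
  y = -3: RHS = -649 is not a perfect cube.
Continuing the search up to |y| = 40 finds no further solutions beyond those listed.
Collected solutions: (-1, 0).

Solutions (with |y| ≤ 40): (-1, 0).


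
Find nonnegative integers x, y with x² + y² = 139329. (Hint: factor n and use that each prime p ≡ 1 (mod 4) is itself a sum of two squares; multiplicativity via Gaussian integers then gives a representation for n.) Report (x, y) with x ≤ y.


Step 1: Factor n = 139329 = 3^2 · 113 · 137.
Step 2: Check the mod-4 condition on each prime factor: 3 ≡ 3 (mod 4), exponent 2 (must be even); 113 ≡ 1 (mod 4), exponent 1; 137 ≡ 1 (mod 4), exponent 1.
All primes ≡ 3 (mod 4) appear to even exponent (or don't appear), so by the two-squares theorem n IS expressible as a sum of two squares.
Step 3: Build a representation. Group n = k² · m with k = 3 and m = 113 · 137 = 15481 (a product of primes ≡ 1 (mod 4)); a representation of m scales to one of n via (k·x)² + (k·y)² = k²(x² + y²). Each prime p ≡ 1 (mod 4) is itself a sum of two squares; find a² by testing p − a² for a perfect square:
  113: 113 − 1² = 112, 113 − 2² = 109, 113 − 3² = 104, 113 − 4² = 97, 113 − 5² = 88, 113 − 6² = 77, 113 − 7² = 64 = 8² ⇒ 113 = 7² + 8².
  137: 137 − 1² = 136, 137 − 2² = 133, 137 − 3² = 128, 137 − 4² = 121 = 11² ⇒ 137 = 4² + 11².
  Combine using the Brahmagupta–Fibonacci identity (a² + b²)(c² + d²) = (ac − bd)² + (ad + bc)² = (ac + bd)² + (ad − bc)²:
  113 · 137 = 15481: from (7² + 8²)(4² + 11²), take (7·4 − 8·11, 7·11 + 8·4) = (28 − 88, 77 + 32) = (-60, 109); dropping signs (only squares matter) gives (60, 109); check 60² + 109² = 3600 + 11881 = 15481 ✓.
  Scale by k = 3: (3·60, 3·109) = (180, 327).
Step 4: Order so x ≤ y and verify: 180² + 327² = 32400 + 106929 = 139329 = n. ✓

n = 139329 = 180² + 327² (one valid representation with x ≤ y).


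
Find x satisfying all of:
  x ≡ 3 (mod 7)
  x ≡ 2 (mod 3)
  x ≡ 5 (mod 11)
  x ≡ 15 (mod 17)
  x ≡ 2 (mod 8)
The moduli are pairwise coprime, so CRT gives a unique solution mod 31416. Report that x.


Product of moduli M = 7 · 3 · 11 · 17 · 8 = 31416.
Merge one congruence at a time:
  Start: x ≡ 3 (mod 7).
  Combine with x ≡ 2 (mod 3); new modulus lcm = 21.
    Write x = 3 + 7·t and substitute into x ≡ 2 (mod 3): 7·t ≡ 2 − 3 = -1 (mod 3).
    Reduce coefficients mod 3: 1·t ≡ 2 (mod 3).
    So t ≡ 2 (mod 3).
    Then x = 3 + 7·2 = 17, valid modulo lcm(7, 3) = 21: x ≡ 17 (mod 21).
  Combine with x ≡ 5 (mod 11); new modulus lcm = 231.
    Write x = 17 + 21·t and substitute into x ≡ 5 (mod 11): 21·t ≡ 5 − 17 = -12 (mod 11).
    Reduce coefficients mod 11: 10·t ≡ 10 (mod 11).
    The inverse of 10 mod 11 is 10 (since 10·10 = 100 = 9·11 + 1), so t ≡ 10·10 = 100 ≡ 1 (mod 11).
    Then x = 17 + 21·1 = 38, valid modulo lcm(21, 11) = 231: x ≡ 38 (mod 231).
  Combine with x ≡ 15 (mod 17); new modulus lcm = 3927.
    Write x = 38 + 231·t and substitute into x ≡ 15 (mod 17): 231·t ≡ 15 − 38 = -23 (mod 17).
    Reduce coefficients mod 17: 10·t ≡ 11 (mod 17).
    The inverse of 10 mod 17 is 12 (since 10·12 = 120 = 7·17 + 1), so t ≡ 12·11 = 132 ≡ 13 (mod 17).
    Then x = 38 + 231·13 = 3041, valid modulo lcm(231, 17) = 3927: x ≡ 3041 (mod 3927).
  Combine with x ≡ 2 (mod 8); new modulus lcm = 31416.
    Write x = 3041 + 3927·t and substitute into x ≡ 2 (mod 8): 3927·t ≡ 2 − 3041 = -3039 (mod 8).
    Reduce coefficients mod 8: 7·t ≡ 1 (mod 8).
    The inverse of 7 mod 8 is 7 (since 7·7 = 49 = 6·8 + 1), so t ≡ 7·1 = 7 ≡ 7 (mod 8).
    Then x = 3041 + 3927·7 = 30530, valid modulo lcm(3927, 8) = 31416: x ≡ 30530 (mod 31416).
Verify against each original: 30530 mod 7 = 3, 30530 mod 3 = 2, 30530 mod 11 = 5, 30530 mod 17 = 15, 30530 mod 8 = 2.

x ≡ 30530 (mod 31416).


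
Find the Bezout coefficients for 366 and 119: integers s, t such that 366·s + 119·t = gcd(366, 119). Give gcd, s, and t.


Euclidean algorithm on (366, 119) — divide until remainder is 0:
  366 = 3 · 119 + 9
  119 = 13 · 9 + 2
  9 = 4 · 2 + 1
  2 = 2 · 1 + 0
gcd(366, 119) = 1.
Track Bezout coefficients alongside the remainders: start with r₀ = 366 = a·1 + b·0 (s = 1, t = 0) and r₁ = 119 = a·0 + b·1 (s = 0, t = 1); each new remainder r_{k+1} = r_{k-1} − q_k·r_k inherits s_{k+1} = s_{k-1} − q_k·s_k, t_{k+1} = t_{k-1} − q_k·t_k, so r_k = a·s_k + b·t_k at every step:
  q = 3: r = 9, s = 1 − 3·0 = 1, t = 0 − 3·1 = -3  (check: 366·1 + 119·(-3) = 9)
  q = 13: r = 2, s = 0 − 13·1 = -13, t = 1 − 13·(-3) = 40  (check: 366·(-13) + 119·40 = 2)
  q = 4: r = 1, s = 1 − 4·(-13) = 53, t = -3 − 4·40 = -163  (check: 366·53 + 119·(-163) = 1)
The row with r = 1 (the gcd) gives the Bezout coefficients s = 53, t = -163.
Result: 366 · (53) + 119 · (-163) = 1.

gcd(366, 119) = 1; s = 53, t = -163 (check: 366·53 + 119·(-163) = 1).


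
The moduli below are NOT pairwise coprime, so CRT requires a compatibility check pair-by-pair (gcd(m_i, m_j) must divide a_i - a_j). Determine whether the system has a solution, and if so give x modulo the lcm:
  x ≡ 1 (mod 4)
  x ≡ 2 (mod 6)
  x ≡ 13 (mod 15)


Moduli 4, 6, 15 are not pairwise coprime, so CRT works modulo lcm(m_i) when all pairwise compatibility conditions hold.
Pairwise compatibility: gcd(m_i, m_j) must divide a_i - a_j for every pair.
Merge one congruence at a time:
  Start: x ≡ 1 (mod 4).
  Combine with x ≡ 2 (mod 6): gcd(4, 6) = 2, and 2 - 1 = 1 is NOT divisible by 2.
    ⇒ system is inconsistent (no integer solution).

No solution (the system is inconsistent).


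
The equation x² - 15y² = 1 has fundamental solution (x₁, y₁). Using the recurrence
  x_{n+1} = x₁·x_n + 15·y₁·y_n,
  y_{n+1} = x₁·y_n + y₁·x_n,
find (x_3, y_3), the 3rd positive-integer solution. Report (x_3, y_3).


Step 1: Find the fundamental solution (x₁, y₁) of x² - 15y² = 1.
  Expand √15 as a continued fraction. a₀ = ⌊√15⌋ = 3; iterate m_{k+1} = d_k·a_k − m_k, d_{k+1} = (15 − m_{k+1}²)/d_k, a_{k+1} = ⌊(a₀ + m_{k+1})/d_{k+1}⌋ (starting m₀ = 0, d₀ = 1), with convergents p_k = a_k·p_{k-1} + p_{k-2}, q_k = a_k·q_{k-1} + q_{k-2} (p₋₁ = 1, q₋₁ = 0):
  k = 0: a₀ = 3; p₀/q₀ = 3/1; p₀² − 15·q₀² = 9 − 15 = -6.
  k = 1: m = 3, d = 6, a = ⌊(3 + 3)/6⌋ = 1; p/q = (1·3 + 1)/(1·1 + 0) = 4/1; p² − 15·q² = 16 − 15 = 1.
  The first convergent with p² − 15·q² = 1 gives the fundamental solution (x₁, y₁) = (4, 1).
Step 2: Apply the recurrence (x_{n+1}, y_{n+1}) = (x₁x_n + 15y₁y_n, x₁y_n + y₁x_n) repeatedly.
  From (x_1, y_1) = (4, 1): x_2 = 4·4 + 15·1·1 = 31; y_2 = 4·1 + 1·4 = 8.
  From (x_2, y_2) = (31, 8): x_3 = 4·31 + 15·1·8 = 244; y_3 = 4·8 + 1·31 = 63.
Step 3: Verify x_3² - 15·y_3² = 59536 - 59535 = 1 (should be 1). ✓

(x_1, y_1) = (4, 1); (x_3, y_3) = (244, 63).


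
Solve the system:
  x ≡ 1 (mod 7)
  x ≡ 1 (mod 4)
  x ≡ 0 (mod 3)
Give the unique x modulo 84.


Moduli 7, 4, 3 are pairwise coprime; by CRT there is a unique solution modulo M = 7 · 4 · 3 = 84.
Solve pairwise, accumulating the modulus:
  Start with x ≡ 1 (mod 7).
  Combine with x ≡ 1 (mod 4): since gcd(7, 4) = 1, we get a unique residue mod 28.
    Write x = 1 + 7·t and substitute into x ≡ 1 (mod 4): 7·t ≡ 1 − 1 = 0 (mod 4).
    Reduce coefficients mod 4: 3·t ≡ 0 (mod 4).
    The inverse of 3 mod 4 is 3 (since 3·3 = 9 = 2·4 + 1), so t ≡ 3·0 = 0 ≡ 0 (mod 4).
    Then x = 1 + 7·0 = 1, valid modulo lcm(7, 4) = 28: x ≡ 1 (mod 28).
  Combine with x ≡ 0 (mod 3): since gcd(28, 3) = 1, we get a unique residue mod 84.
    Write x = 1 + 28·t and substitute into x ≡ 0 (mod 3): 28·t ≡ 0 − 1 = -1 (mod 3).
    Reduce coefficients mod 3: 1·t ≡ 2 (mod 3).
    So t ≡ 2 (mod 3).
    Then x = 1 + 28·2 = 57, valid modulo lcm(28, 3) = 84: x ≡ 57 (mod 84).
Verify: 57 mod 7 = 1 ✓, 57 mod 4 = 1 ✓, 57 mod 3 = 0 ✓.

x ≡ 57 (mod 84).


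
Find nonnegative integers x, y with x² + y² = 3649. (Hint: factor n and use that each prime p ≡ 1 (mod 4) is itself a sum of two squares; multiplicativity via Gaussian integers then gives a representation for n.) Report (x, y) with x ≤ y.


Step 1: Factor n = 3649 = 41 · 89.
Step 2: Check the mod-4 condition on each prime factor: 41 ≡ 1 (mod 4), exponent 1; 89 ≡ 1 (mod 4), exponent 1.
All primes ≡ 3 (mod 4) appear to even exponent (or don't appear), so by the two-squares theorem n IS expressible as a sum of two squares.
Step 3: Build a representation. Here n = 41 · 89 is a product of primes ≡ 1 (mod 4). Each prime p ≡ 1 (mod 4) is itself a sum of two squares; find a² by testing p − a² for a perfect square:
  41: 41 − 1² = 40, 41 − 2² = 37, 41 − 3² = 32, 41 − 4² = 25 = 5² ⇒ 41 = 4² + 5².
  89: 89 − 1² = 88, 89 − 2² = 85, 89 − 3² = 80, 89 − 4² = 73, 89 − 5² = 64 = 8² ⇒ 89 = 5² + 8².
  Combine using the Brahmagupta–Fibonacci identity (a² + b²)(c² + d²) = (ac − bd)² + (ad + bc)² = (ac + bd)² + (ad − bc)²:
  41 · 89 = 3649: from (4² + 5²)(5² + 8²), take (4·5 − 5·8, 4·8 + 5·5) = (20 − 40, 32 + 25) = (-20, 57); dropping signs (only squares matter) gives (20, 57); check 20² + 57² = 400 + 3249 = 3649 ✓.
Step 4: Order so x ≤ y and verify: 20² + 57² = 400 + 3249 = 3649 = n. ✓

n = 3649 = 20² + 57² (one valid representation with x ≤ y).


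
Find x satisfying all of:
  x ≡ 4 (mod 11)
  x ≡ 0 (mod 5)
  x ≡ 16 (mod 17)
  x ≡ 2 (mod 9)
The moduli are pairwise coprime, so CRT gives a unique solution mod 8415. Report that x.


Product of moduli M = 11 · 5 · 17 · 9 = 8415.
Merge one congruence at a time:
  Start: x ≡ 4 (mod 11).
  Combine with x ≡ 0 (mod 5); new modulus lcm = 55.
    Write x = 4 + 11·t and substitute into x ≡ 0 (mod 5): 11·t ≡ 0 − 4 = -4 (mod 5).
    Reduce coefficients mod 5: 1·t ≡ 1 (mod 5).
    So t ≡ 1 (mod 5).
    Then x = 4 + 11·1 = 15, valid modulo lcm(11, 5) = 55: x ≡ 15 (mod 55).
  Combine with x ≡ 16 (mod 17); new modulus lcm = 935.
    Write x = 15 + 55·t and substitute into x ≡ 16 (mod 17): 55·t ≡ 16 − 15 = 1 (mod 17).
    Reduce coefficients mod 17: 4·t ≡ 1 (mod 17).
    The inverse of 4 mod 17 is 13 (since 4·13 = 52 = 3·17 + 1), so t ≡ 13·1 = 13 ≡ 13 (mod 17).
    Then x = 15 + 55·13 = 730, valid modulo lcm(55, 17) = 935: x ≡ 730 (mod 935).
  Combine with x ≡ 2 (mod 9); new modulus lcm = 8415.
    Write x = 730 + 935·t and substitute into x ≡ 2 (mod 9): 935·t ≡ 2 − 730 = -728 (mod 9).
    Reduce coefficients mod 9: 8·t ≡ 1 (mod 9).
    The inverse of 8 mod 9 is 8 (since 8·8 = 64 = 7·9 + 1), so t ≡ 8·1 = 8 ≡ 8 (mod 9).
    Then x = 730 + 935·8 = 8210, valid modulo lcm(935, 9) = 8415: x ≡ 8210 (mod 8415).
Verify against each original: 8210 mod 11 = 4, 8210 mod 5 = 0, 8210 mod 17 = 16, 8210 mod 9 = 2.

x ≡ 8210 (mod 8415).


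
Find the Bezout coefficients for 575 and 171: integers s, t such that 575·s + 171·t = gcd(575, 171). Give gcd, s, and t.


Euclidean algorithm on (575, 171) — divide until remainder is 0:
  575 = 3 · 171 + 62
  171 = 2 · 62 + 47
  62 = 1 · 47 + 15
  47 = 3 · 15 + 2
  15 = 7 · 2 + 1
  2 = 2 · 1 + 0
gcd(575, 171) = 1.
Track Bezout coefficients alongside the remainders: start with r₀ = 575 = a·1 + b·0 (s = 1, t = 0) and r₁ = 171 = a·0 + b·1 (s = 0, t = 1); each new remainder r_{k+1} = r_{k-1} − q_k·r_k inherits s_{k+1} = s_{k-1} − q_k·s_k, t_{k+1} = t_{k-1} − q_k·t_k, so r_k = a·s_k + b·t_k at every step:
  q = 3: r = 62, s = 1 − 3·0 = 1, t = 0 − 3·1 = -3  (check: 575·1 + 171·(-3) = 62)
  q = 2: r = 47, s = 0 − 2·1 = -2, t = 1 − 2·(-3) = 7  (check: 575·(-2) + 171·7 = 47)
  q = 1: r = 15, s = 1 − 1·(-2) = 3, t = -3 − 1·7 = -10  (check: 575·3 + 171·(-10) = 15)
  q = 3: r = 2, s = -2 − 3·3 = -11, t = 7 − 3·(-10) = 37  (check: 575·(-11) + 171·37 = 2)
  q = 7: r = 1, s = 3 − 7·(-11) = 80, t = -10 − 7·37 = -269  (check: 575·80 + 171·(-269) = 1)
The row with r = 1 (the gcd) gives the Bezout coefficients s = 80, t = -269.
Result: 575 · (80) + 171 · (-269) = 1.

gcd(575, 171) = 1; s = 80, t = -269 (check: 575·80 + 171·(-269) = 1).


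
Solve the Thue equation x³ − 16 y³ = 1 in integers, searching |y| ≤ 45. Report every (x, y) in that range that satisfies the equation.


The equation is x³ - 16y³ = 1. For fixed y, x³ = 16·y³ + 1, so a solution requires the RHS to be a perfect cube.
Strategy: iterate y from -45 to 45, compute RHS = 16·y³ + 1, and check whether it is a (positive or negative) perfect cube.
Check small values of y:
  y = 0: RHS = 1 = (1)³ ⇒ x = 1 works.
  y = 1: RHS = 17 is not a perfect cube.
  y = -1: RHS = -15 is not a perfect cube.
  y = 2: RHS = 129 is not a perfect cube.
  y = -2: RHS = -127 is not a perfect cube.
  y = 3: RHS = 433 is not a perfect cube.
  y = -3: RHS = -431 is not a perfect cube.
Continuing the search up to |y| = 45 finds no further solutions beyond those listed.
Collected solutions: (1, 0).

Solutions (with |y| ≤ 45): (1, 0).


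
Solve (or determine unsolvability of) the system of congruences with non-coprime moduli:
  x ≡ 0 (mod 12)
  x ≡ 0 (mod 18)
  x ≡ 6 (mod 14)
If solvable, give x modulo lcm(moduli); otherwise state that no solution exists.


Moduli 12, 18, 14 are not pairwise coprime, so CRT works modulo lcm(m_i) when all pairwise compatibility conditions hold.
Pairwise compatibility: gcd(m_i, m_j) must divide a_i - a_j for every pair.
Merge one congruence at a time:
  Start: x ≡ 0 (mod 12).
  Combine with x ≡ 0 (mod 18): gcd(12, 18) = 6; 0 - 0 = 0, which IS divisible by 6, so compatible.
    Write x = 0 + 12·t and substitute into x ≡ 0 (mod 18): 12·t ≡ 0 − 0 = 0 (mod 18).
    Divide the congruence (and modulus) by g = 6: 2·t ≡ 0 (mod 3).
    The inverse of 2 mod 3 is 2 (since 2·2 = 4 = 1·3 + 1), so t ≡ 2·0 = 0 ≡ 0 (mod 3).
    Then x = 0 + 12·0 = 0, valid modulo lcm(12, 18) = 36: x ≡ 0 (mod 36).
  Combine with x ≡ 6 (mod 14): gcd(36, 14) = 2; 6 - 0 = 6, which IS divisible by 2, so compatible.
    Write x = 0 + 36·t and substitute into x ≡ 6 (mod 14): 36·t ≡ 6 − 0 = 6 (mod 14).
    Divide the congruence (and modulus) by g = 2: 18·t ≡ 3 (mod 7).
    Reduce coefficients mod 7: 4·t ≡ 3 (mod 7).
    The inverse of 4 mod 7 is 2 (since 4·2 = 8 = 1·7 + 1), so t ≡ 2·3 = 6 ≡ 6 (mod 7).
    Then x = 0 + 36·6 = 216, valid modulo lcm(36, 14) = 252: x ≡ 216 (mod 252).
Verify: 216 mod 12 = 0, 216 mod 18 = 0, 216 mod 14 = 6.

x ≡ 216 (mod 252).


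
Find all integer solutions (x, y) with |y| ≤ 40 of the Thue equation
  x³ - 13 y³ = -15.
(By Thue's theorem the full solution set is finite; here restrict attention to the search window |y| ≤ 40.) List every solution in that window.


The equation is x³ - 13y³ = -15. For fixed y, x³ = 13·y³ − 15, so a solution requires the RHS to be a perfect cube.
Strategy: iterate y from -40 to 40, compute RHS = 13·y³ − 15, and check whether it is a (positive or negative) perfect cube.
Check small values of y:
  y = 0: RHS = -15 is not a perfect cube.
  y = 1: RHS = -2 is not a perfect cube.
  y = -1: RHS = -28 is not a perfect cube.
  y = 2: RHS = 89 is not a perfect cube.
  y = -2: RHS = -119 is not a perfect cube.
  y = 3: RHS = 336 is not a perfect cube.
  y = -3: RHS = -366 is not a perfect cube.
Continuing the search up to |y| = 40 finds no solutions either.
No (x, y) in the scanned range satisfies the equation.

No integer solutions with |y| ≤ 40.


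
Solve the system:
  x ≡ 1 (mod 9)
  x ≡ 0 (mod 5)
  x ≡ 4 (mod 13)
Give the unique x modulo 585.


Moduli 9, 5, 13 are pairwise coprime; by CRT there is a unique solution modulo M = 9 · 5 · 13 = 585.
Solve pairwise, accumulating the modulus:
  Start with x ≡ 1 (mod 9).
  Combine with x ≡ 0 (mod 5): since gcd(9, 5) = 1, we get a unique residue mod 45.
    Write x = 1 + 9·t and substitute into x ≡ 0 (mod 5): 9·t ≡ 0 − 1 = -1 (mod 5).
    Reduce coefficients mod 5: 4·t ≡ 4 (mod 5).
    The inverse of 4 mod 5 is 4 (since 4·4 = 16 = 3·5 + 1), so t ≡ 4·4 = 16 ≡ 1 (mod 5).
    Then x = 1 + 9·1 = 10, valid modulo lcm(9, 5) = 45: x ≡ 10 (mod 45).
  Combine with x ≡ 4 (mod 13): since gcd(45, 13) = 1, we get a unique residue mod 585.
    Write x = 10 + 45·t and substitute into x ≡ 4 (mod 13): 45·t ≡ 4 − 10 = -6 (mod 13).
    Reduce coefficients mod 13: 6·t ≡ 7 (mod 13).
    The inverse of 6 mod 13 is 11 (since 6·11 = 66 = 5·13 + 1), so t ≡ 11·7 = 77 ≡ 12 (mod 13).
    Then x = 10 + 45·12 = 550, valid modulo lcm(45, 13) = 585: x ≡ 550 (mod 585).
Verify: 550 mod 9 = 1 ✓, 550 mod 5 = 0 ✓, 550 mod 13 = 4 ✓.

x ≡ 550 (mod 585).


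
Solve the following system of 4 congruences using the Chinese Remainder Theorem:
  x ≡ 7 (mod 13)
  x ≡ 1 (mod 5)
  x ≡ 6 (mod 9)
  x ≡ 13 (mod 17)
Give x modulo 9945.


Product of moduli M = 13 · 5 · 9 · 17 = 9945.
Merge one congruence at a time:
  Start: x ≡ 7 (mod 13).
  Combine with x ≡ 1 (mod 5); new modulus lcm = 65.
    Write x = 7 + 13·t and substitute into x ≡ 1 (mod 5): 13·t ≡ 1 − 7 = -6 (mod 5).
    Reduce coefficients mod 5: 3·t ≡ 4 (mod 5).
    The inverse of 3 mod 5 is 2 (since 3·2 = 6 = 1·5 + 1), so t ≡ 2·4 = 8 ≡ 3 (mod 5).
    Then x = 7 + 13·3 = 46, valid modulo lcm(13, 5) = 65: x ≡ 46 (mod 65).
  Combine with x ≡ 6 (mod 9); new modulus lcm = 585.
    Write x = 46 + 65·t and substitute into x ≡ 6 (mod 9): 65·t ≡ 6 − 46 = -40 (mod 9).
    Reduce coefficients mod 9: 2·t ≡ 5 (mod 9).
    The inverse of 2 mod 9 is 5 (since 2·5 = 10 = 1·9 + 1), so t ≡ 5·5 = 25 ≡ 7 (mod 9).
    Then x = 46 + 65·7 = 501, valid modulo lcm(65, 9) = 585: x ≡ 501 (mod 585).
  Combine with x ≡ 13 (mod 17); new modulus lcm = 9945.
    Write x = 501 + 585·t and substitute into x ≡ 13 (mod 17): 585·t ≡ 13 − 501 = -488 (mod 17).
    Reduce coefficients mod 17: 7·t ≡ 5 (mod 17).
    The inverse of 7 mod 17 is 5 (since 7·5 = 35 = 2·17 + 1), so t ≡ 5·5 = 25 ≡ 8 (mod 17).
    Then x = 501 + 585·8 = 5181, valid modulo lcm(585, 17) = 9945: x ≡ 5181 (mod 9945).
Verify against each original: 5181 mod 13 = 7, 5181 mod 5 = 1, 5181 mod 9 = 6, 5181 mod 17 = 13.

x ≡ 5181 (mod 9945).


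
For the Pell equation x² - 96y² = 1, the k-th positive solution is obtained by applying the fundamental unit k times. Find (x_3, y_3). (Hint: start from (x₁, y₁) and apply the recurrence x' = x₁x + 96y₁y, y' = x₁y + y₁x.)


Step 1: Find the fundamental solution (x₁, y₁) of x² - 96y² = 1.
  Expand √96 as a continued fraction. a₀ = ⌊√96⌋ = 9; iterate m_{k+1} = d_k·a_k − m_k, d_{k+1} = (96 − m_{k+1}²)/d_k, a_{k+1} = ⌊(a₀ + m_{k+1})/d_{k+1}⌋ (starting m₀ = 0, d₀ = 1), with convergents p_k = a_k·p_{k-1} + p_{k-2}, q_k = a_k·q_{k-1} + q_{k-2} (p₋₁ = 1, q₋₁ = 0):
  k = 0: a₀ = 9; p₀/q₀ = 9/1; p₀² − 96·q₀² = 81 − 96 = -15.
  k = 1: m = 9, d = 15, a = ⌊(9 + 9)/15⌋ = 1; p/q = (1·9 + 1)/(1·1 + 0) = 10/1; p² − 96·q² = 100 − 96 = 4.
  k = 2: m = 6, d = 4, a = ⌊(9 + 6)/4⌋ = 3; p/q = (3·10 + 9)/(3·1 + 1) = 39/4; p² − 96·q² = 1521 − 1536 = -15.
  k = 3: m = 6, d = 15, a = ⌊(9 + 6)/15⌋ = 1; p/q = (1·39 + 10)/(1·4 + 1) = 49/5; p² − 96·q² = 2401 − 2400 = 1.
  The first convergent with p² − 96·q² = 1 gives the fundamental solution (x₁, y₁) = (49, 5).
Step 2: Apply the recurrence (x_{n+1}, y_{n+1}) = (x₁x_n + 96y₁y_n, x₁y_n + y₁x_n) repeatedly.
  From (x_1, y_1) = (49, 5): x_2 = 49·49 + 96·5·5 = 4801; y_2 = 49·5 + 5·49 = 490.
  From (x_2, y_2) = (4801, 490): x_3 = 49·4801 + 96·5·490 = 470449; y_3 = 49·490 + 5·4801 = 48015.
Step 3: Verify x_3² - 96·y_3² = 221322261601 - 221322261600 = 1 (should be 1). ✓

(x_1, y_1) = (49, 5); (x_3, y_3) = (470449, 48015).


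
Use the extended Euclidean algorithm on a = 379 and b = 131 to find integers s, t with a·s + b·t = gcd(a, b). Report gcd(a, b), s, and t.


Euclidean algorithm on (379, 131) — divide until remainder is 0:
  379 = 2 · 131 + 117
  131 = 1 · 117 + 14
  117 = 8 · 14 + 5
  14 = 2 · 5 + 4
  5 = 1 · 4 + 1
  4 = 4 · 1 + 0
gcd(379, 131) = 1.
Track Bezout coefficients alongside the remainders: start with r₀ = 379 = a·1 + b·0 (s = 1, t = 0) and r₁ = 131 = a·0 + b·1 (s = 0, t = 1); each new remainder r_{k+1} = r_{k-1} − q_k·r_k inherits s_{k+1} = s_{k-1} − q_k·s_k, t_{k+1} = t_{k-1} − q_k·t_k, so r_k = a·s_k + b·t_k at every step:
  q = 2: r = 117, s = 1 − 2·0 = 1, t = 0 − 2·1 = -2  (check: 379·1 + 131·(-2) = 117)
  q = 1: r = 14, s = 0 − 1·1 = -1, t = 1 − 1·(-2) = 3  (check: 379·(-1) + 131·3 = 14)
  q = 8: r = 5, s = 1 − 8·(-1) = 9, t = -2 − 8·3 = -26  (check: 379·9 + 131·(-26) = 5)
  q = 2: r = 4, s = -1 − 2·9 = -19, t = 3 − 2·(-26) = 55  (check: 379·(-19) + 131·55 = 4)
  q = 1: r = 1, s = 9 − 1·(-19) = 28, t = -26 − 1·55 = -81  (check: 379·28 + 131·(-81) = 1)
The row with r = 1 (the gcd) gives the Bezout coefficients s = 28, t = -81.
Result: 379 · (28) + 131 · (-81) = 1.

gcd(379, 131) = 1; s = 28, t = -81 (check: 379·28 + 131·(-81) = 1).


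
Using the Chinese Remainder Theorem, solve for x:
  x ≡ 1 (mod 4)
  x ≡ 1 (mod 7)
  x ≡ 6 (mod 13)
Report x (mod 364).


Moduli 4, 7, 13 are pairwise coprime; by CRT there is a unique solution modulo M = 4 · 7 · 13 = 364.
Solve pairwise, accumulating the modulus:
  Start with x ≡ 1 (mod 4).
  Combine with x ≡ 1 (mod 7): since gcd(4, 7) = 1, we get a unique residue mod 28.
    Write x = 1 + 4·t and substitute into x ≡ 1 (mod 7): 4·t ≡ 1 − 1 = 0 (mod 7).
    The inverse of 4 mod 7 is 2 (since 4·2 = 8 = 1·7 + 1), so t ≡ 2·0 = 0 ≡ 0 (mod 7).
    Then x = 1 + 4·0 = 1, valid modulo lcm(4, 7) = 28: x ≡ 1 (mod 28).
  Combine with x ≡ 6 (mod 13): since gcd(28, 13) = 1, we get a unique residue mod 364.
    Write x = 1 + 28·t and substitute into x ≡ 6 (mod 13): 28·t ≡ 6 − 1 = 5 (mod 13).
    Reduce coefficients mod 13: 2·t ≡ 5 (mod 13).
    The inverse of 2 mod 13 is 7 (since 2·7 = 14 = 1·13 + 1), so t ≡ 7·5 = 35 ≡ 9 (mod 13).
    Then x = 1 + 28·9 = 253, valid modulo lcm(28, 13) = 364: x ≡ 253 (mod 364).
Verify: 253 mod 4 = 1 ✓, 253 mod 7 = 1 ✓, 253 mod 13 = 6 ✓.

x ≡ 253 (mod 364).


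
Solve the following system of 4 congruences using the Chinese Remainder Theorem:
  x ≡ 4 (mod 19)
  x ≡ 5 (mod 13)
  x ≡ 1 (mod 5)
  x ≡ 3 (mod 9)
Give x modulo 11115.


Product of moduli M = 19 · 13 · 5 · 9 = 11115.
Merge one congruence at a time:
  Start: x ≡ 4 (mod 19).
  Combine with x ≡ 5 (mod 13); new modulus lcm = 247.
    Write x = 4 + 19·t and substitute into x ≡ 5 (mod 13): 19·t ≡ 5 − 4 = 1 (mod 13).
    Reduce coefficients mod 13: 6·t ≡ 1 (mod 13).
    The inverse of 6 mod 13 is 11 (since 6·11 = 66 = 5·13 + 1), so t ≡ 11·1 = 11 ≡ 11 (mod 13).
    Then x = 4 + 19·11 = 213, valid modulo lcm(19, 13) = 247: x ≡ 213 (mod 247).
  Combine with x ≡ 1 (mod 5); new modulus lcm = 1235.
    Write x = 213 + 247·t and substitute into x ≡ 1 (mod 5): 247·t ≡ 1 − 213 = -212 (mod 5).
    Reduce coefficients mod 5: 2·t ≡ 3 (mod 5).
    The inverse of 2 mod 5 is 3 (since 2·3 = 6 = 1·5 + 1), so t ≡ 3·3 = 9 ≡ 4 (mod 5).
    Then x = 213 + 247·4 = 1201, valid modulo lcm(247, 5) = 1235: x ≡ 1201 (mod 1235).
  Combine with x ≡ 3 (mod 9); new modulus lcm = 11115.
    Write x = 1201 + 1235·t and substitute into x ≡ 3 (mod 9): 1235·t ≡ 3 − 1201 = -1198 (mod 9).
    Reduce coefficients mod 9: 2·t ≡ 8 (mod 9).
    The inverse of 2 mod 9 is 5 (since 2·5 = 10 = 1·9 + 1), so t ≡ 5·8 = 40 ≡ 4 (mod 9).
    Then x = 1201 + 1235·4 = 6141, valid modulo lcm(1235, 9) = 11115: x ≡ 6141 (mod 11115).
Verify against each original: 6141 mod 19 = 4, 6141 mod 13 = 5, 6141 mod 5 = 1, 6141 mod 9 = 3.

x ≡ 6141 (mod 11115).


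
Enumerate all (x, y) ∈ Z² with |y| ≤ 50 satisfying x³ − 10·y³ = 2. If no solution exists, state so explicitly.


The equation is x³ - 10y³ = 2. For fixed y, x³ = 10·y³ + 2, so a solution requires the RHS to be a perfect cube.
Strategy: iterate y from -50 to 50, compute RHS = 10·y³ + 2, and check whether it is a (positive or negative) perfect cube.
Check small values of y:
  y = 0: RHS = 2 is not a perfect cube.
  y = 1: RHS = 12 is not a perfect cube.
  y = -1: RHS = -8 = (-2)³ ⇒ x = -2 works.
  y = 2: RHS = 82 is not a perfect cube.
  y = -2: RHS = -78 is not a perfect cube.
  y = 3: RHS = 272 is not a perfect cube.
  y = -3: RHS = -268 is not a perfect cube.
Continuing the search up to |y| = 50 finds no further solutions beyond those listed.
Collected solutions: (-2, -1).

Solutions (with |y| ≤ 50): (-2, -1).


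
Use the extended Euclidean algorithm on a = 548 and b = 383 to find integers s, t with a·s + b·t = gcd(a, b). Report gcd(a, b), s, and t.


Euclidean algorithm on (548, 383) — divide until remainder is 0:
  548 = 1 · 383 + 165
  383 = 2 · 165 + 53
  165 = 3 · 53 + 6
  53 = 8 · 6 + 5
  6 = 1 · 5 + 1
  5 = 5 · 1 + 0
gcd(548, 383) = 1.
Track Bezout coefficients alongside the remainders: start with r₀ = 548 = a·1 + b·0 (s = 1, t = 0) and r₁ = 383 = a·0 + b·1 (s = 0, t = 1); each new remainder r_{k+1} = r_{k-1} − q_k·r_k inherits s_{k+1} = s_{k-1} − q_k·s_k, t_{k+1} = t_{k-1} − q_k·t_k, so r_k = a·s_k + b·t_k at every step:
  q = 1: r = 165, s = 1 − 1·0 = 1, t = 0 − 1·1 = -1  (check: 548·1 + 383·(-1) = 165)
  q = 2: r = 53, s = 0 − 2·1 = -2, t = 1 − 2·(-1) = 3  (check: 548·(-2) + 383·3 = 53)
  q = 3: r = 6, s = 1 − 3·(-2) = 7, t = -1 − 3·3 = -10  (check: 548·7 + 383·(-10) = 6)
  q = 8: r = 5, s = -2 − 8·7 = -58, t = 3 − 8·(-10) = 83  (check: 548·(-58) + 383·83 = 5)
  q = 1: r = 1, s = 7 − 1·(-58) = 65, t = -10 − 1·83 = -93  (check: 548·65 + 383·(-93) = 1)
The row with r = 1 (the gcd) gives the Bezout coefficients s = 65, t = -93.
Result: 548 · (65) + 383 · (-93) = 1.

gcd(548, 383) = 1; s = 65, t = -93 (check: 548·65 + 383·(-93) = 1).


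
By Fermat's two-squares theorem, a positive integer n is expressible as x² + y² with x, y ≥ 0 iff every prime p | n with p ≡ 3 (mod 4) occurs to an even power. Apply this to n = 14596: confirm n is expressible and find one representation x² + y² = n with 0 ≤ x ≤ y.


Step 1: Factor n = 14596 = 2^2 · 41 · 89.
Step 2: Check the mod-4 condition on each prime factor: 2 = 2 (special); 41 ≡ 1 (mod 4), exponent 1; 89 ≡ 1 (mod 4), exponent 1.
All primes ≡ 3 (mod 4) appear to even exponent (or don't appear), so by the two-squares theorem n IS expressible as a sum of two squares.
Step 3: Build a representation. Group n = k² · m with k = 2 and m = 41 · 89 = 3649 (a product of primes ≡ 1 (mod 4)); a representation of m scales to one of n via (k·x)² + (k·y)² = k²(x² + y²). Each prime p ≡ 1 (mod 4) is itself a sum of two squares; find a² by testing p − a² for a perfect square:
  41: 41 − 1² = 40, 41 − 2² = 37, 41 − 3² = 32, 41 − 4² = 25 = 5² ⇒ 41 = 4² + 5².
  89: 89 − 1² = 88, 89 − 2² = 85, 89 − 3² = 80, 89 − 4² = 73, 89 − 5² = 64 = 8² ⇒ 89 = 5² + 8².
  Combine using the Brahmagupta–Fibonacci identity (a² + b²)(c² + d²) = (ac − bd)² + (ad + bc)² = (ac + bd)² + (ad − bc)²:
  41 · 89 = 3649: from (4² + 5²)(5² + 8²), take (4·5 − 5·8, 4·8 + 5·5) = (20 − 40, 32 + 25) = (-20, 57); dropping signs (only squares matter) gives (20, 57); check 20² + 57² = 400 + 3249 = 3649 ✓.
  Scale by k = 2: (2·20, 2·57) = (40, 114).
Step 4: Order so x ≤ y and verify: 40² + 114² = 1600 + 12996 = 14596 = n. ✓

n = 14596 = 40² + 114² (one valid representation with x ≤ y).


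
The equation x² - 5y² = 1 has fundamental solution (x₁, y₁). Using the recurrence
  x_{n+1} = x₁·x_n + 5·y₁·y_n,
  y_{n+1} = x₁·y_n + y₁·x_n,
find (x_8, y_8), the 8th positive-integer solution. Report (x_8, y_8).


Step 1: Find the fundamental solution (x₁, y₁) of x² - 5y² = 1.
  Expand √5 as a continued fraction. a₀ = ⌊√5⌋ = 2; iterate m_{k+1} = d_k·a_k − m_k, d_{k+1} = (5 − m_{k+1}²)/d_k, a_{k+1} = ⌊(a₀ + m_{k+1})/d_{k+1}⌋ (starting m₀ = 0, d₀ = 1), with convergents p_k = a_k·p_{k-1} + p_{k-2}, q_k = a_k·q_{k-1} + q_{k-2} (p₋₁ = 1, q₋₁ = 0):
  k = 0: a₀ = 2; p₀/q₀ = 2/1; p₀² − 5·q₀² = 4 − 5 = -1.
  k = 1: m = 2, d = 1, a = ⌊(2 + 2)/1⌋ = 4; p/q = (4·2 + 1)/(4·1 + 0) = 9/4; p² − 5·q² = 81 − 80 = 1.
  The first convergent with p² − 5·q² = 1 gives the fundamental solution (x₁, y₁) = (9, 4).
Step 2: Apply the recurrence (x_{n+1}, y_{n+1}) = (x₁x_n + 5y₁y_n, x₁y_n + y₁x_n) repeatedly.
  From (x_1, y_1) = (9, 4): x_2 = 9·9 + 5·4·4 = 161; y_2 = 9·4 + 4·9 = 72.
  From (x_2, y_2) = (161, 72): x_3 = 9·161 + 5·4·72 = 2889; y_3 = 9·72 + 4·161 = 1292.
  From (x_3, y_3) = (2889, 1292): x_4 = 9·2889 + 5·4·1292 = 51841; y_4 = 9·1292 + 4·2889 = 23184.
  From (x_4, y_4) = (51841, 23184): x_5 = 9·51841 + 5·4·23184 = 930249; y_5 = 9·23184 + 4·51841 = 416020.
  From (x_5, y_5) = (930249, 416020): x_6 = 9·930249 + 5·4·416020 = 16692641; y_6 = 9·416020 + 4·930249 = 7465176.
  From (x_6, y_6) = (16692641, 7465176): x_7 = 9·16692641 + 5·4·7465176 = 299537289; y_7 = 9·7465176 + 4·16692641 = 133957148.
  From (x_7, y_7) = (299537289, 133957148): x_8 = 9·299537289 + 5·4·133957148 = 5374978561; y_8 = 9·133957148 + 4·299537289 = 2403763488.
Step 3: Verify x_8² - 5·y_8² = 28890394531209630721 - 28890394531209630720 = 1 (should be 1). ✓

(x_1, y_1) = (9, 4); (x_8, y_8) = (5374978561, 2403763488).


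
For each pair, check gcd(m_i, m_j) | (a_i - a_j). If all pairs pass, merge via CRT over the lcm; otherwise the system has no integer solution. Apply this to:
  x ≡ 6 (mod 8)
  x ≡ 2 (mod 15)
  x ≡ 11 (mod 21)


Moduli 8, 15, 21 are not pairwise coprime, so CRT works modulo lcm(m_i) when all pairwise compatibility conditions hold.
Pairwise compatibility: gcd(m_i, m_j) must divide a_i - a_j for every pair.
Merge one congruence at a time:
  Start: x ≡ 6 (mod 8).
  Combine with x ≡ 2 (mod 15): gcd(8, 15) = 1; 2 - 6 = -4, which IS divisible by 1, so compatible.
    Write x = 6 + 8·t and substitute into x ≡ 2 (mod 15): 8·t ≡ 2 − 6 = -4 (mod 15).
    Reduce coefficients mod 15: 8·t ≡ 11 (mod 15).
    The inverse of 8 mod 15 is 2 (since 8·2 = 16 = 1·15 + 1), so t ≡ 2·11 = 22 ≡ 7 (mod 15).
    Then x = 6 + 8·7 = 62, valid modulo lcm(8, 15) = 120: x ≡ 62 (mod 120).
  Combine with x ≡ 11 (mod 21): gcd(120, 21) = 3; 11 - 62 = -51, which IS divisible by 3, so compatible.
    Write x = 62 + 120·t and substitute into x ≡ 11 (mod 21): 120·t ≡ 11 − 62 = -51 (mod 21).
    Divide the congruence (and modulus) by g = 3: 40·t ≡ -17 (mod 7).
    Reduce coefficients mod 7: 5·t ≡ 4 (mod 7).
    The inverse of 5 mod 7 is 3 (since 5·3 = 15 = 2·7 + 1), so t ≡ 3·4 = 12 ≡ 5 (mod 7).
    Then x = 62 + 120·5 = 662, valid modulo lcm(120, 21) = 840: x ≡ 662 (mod 840).
Verify: 662 mod 8 = 6, 662 mod 15 = 2, 662 mod 21 = 11.

x ≡ 662 (mod 840).


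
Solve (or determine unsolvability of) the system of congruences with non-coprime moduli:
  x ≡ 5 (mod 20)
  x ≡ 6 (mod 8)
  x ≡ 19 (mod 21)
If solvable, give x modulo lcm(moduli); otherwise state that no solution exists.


Moduli 20, 8, 21 are not pairwise coprime, so CRT works modulo lcm(m_i) when all pairwise compatibility conditions hold.
Pairwise compatibility: gcd(m_i, m_j) must divide a_i - a_j for every pair.
Merge one congruence at a time:
  Start: x ≡ 5 (mod 20).
  Combine with x ≡ 6 (mod 8): gcd(20, 8) = 4, and 6 - 5 = 1 is NOT divisible by 4.
    ⇒ system is inconsistent (no integer solution).

No solution (the system is inconsistent).
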